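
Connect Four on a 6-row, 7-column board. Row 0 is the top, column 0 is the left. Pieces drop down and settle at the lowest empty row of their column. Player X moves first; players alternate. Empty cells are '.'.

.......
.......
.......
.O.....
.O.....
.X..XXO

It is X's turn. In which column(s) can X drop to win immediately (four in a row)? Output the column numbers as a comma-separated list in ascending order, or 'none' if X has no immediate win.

Answer: none

Derivation:
col 0: drop X → no win
col 1: drop X → no win
col 2: drop X → no win
col 3: drop X → no win
col 4: drop X → no win
col 5: drop X → no win
col 6: drop X → no win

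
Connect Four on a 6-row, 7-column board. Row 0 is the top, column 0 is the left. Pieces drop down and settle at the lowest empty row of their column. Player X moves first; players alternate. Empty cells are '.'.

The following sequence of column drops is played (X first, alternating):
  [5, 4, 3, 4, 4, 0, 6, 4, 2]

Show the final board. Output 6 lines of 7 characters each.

Move 1: X drops in col 5, lands at row 5
Move 2: O drops in col 4, lands at row 5
Move 3: X drops in col 3, lands at row 5
Move 4: O drops in col 4, lands at row 4
Move 5: X drops in col 4, lands at row 3
Move 6: O drops in col 0, lands at row 5
Move 7: X drops in col 6, lands at row 5
Move 8: O drops in col 4, lands at row 2
Move 9: X drops in col 2, lands at row 5

Answer: .......
.......
....O..
....X..
....O..
O.XXOXX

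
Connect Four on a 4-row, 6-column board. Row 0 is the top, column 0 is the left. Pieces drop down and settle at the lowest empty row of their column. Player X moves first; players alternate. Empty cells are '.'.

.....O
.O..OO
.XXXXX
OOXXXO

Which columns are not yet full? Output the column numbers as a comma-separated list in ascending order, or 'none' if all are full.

col 0: top cell = '.' → open
col 1: top cell = '.' → open
col 2: top cell = '.' → open
col 3: top cell = '.' → open
col 4: top cell = '.' → open
col 5: top cell = 'O' → FULL

Answer: 0,1,2,3,4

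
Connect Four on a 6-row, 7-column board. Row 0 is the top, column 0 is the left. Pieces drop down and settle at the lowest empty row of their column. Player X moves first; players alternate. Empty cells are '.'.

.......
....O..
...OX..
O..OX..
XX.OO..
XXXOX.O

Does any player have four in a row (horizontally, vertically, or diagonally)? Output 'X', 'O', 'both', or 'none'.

O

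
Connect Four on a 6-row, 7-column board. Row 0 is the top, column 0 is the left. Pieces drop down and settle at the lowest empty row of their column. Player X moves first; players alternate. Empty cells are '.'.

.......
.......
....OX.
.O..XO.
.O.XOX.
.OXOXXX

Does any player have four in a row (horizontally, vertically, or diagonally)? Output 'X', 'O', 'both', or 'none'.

X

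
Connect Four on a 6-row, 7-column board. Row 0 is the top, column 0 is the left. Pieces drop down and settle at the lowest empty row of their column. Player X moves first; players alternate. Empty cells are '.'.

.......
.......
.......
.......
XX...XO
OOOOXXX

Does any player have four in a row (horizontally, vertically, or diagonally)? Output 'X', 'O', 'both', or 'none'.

O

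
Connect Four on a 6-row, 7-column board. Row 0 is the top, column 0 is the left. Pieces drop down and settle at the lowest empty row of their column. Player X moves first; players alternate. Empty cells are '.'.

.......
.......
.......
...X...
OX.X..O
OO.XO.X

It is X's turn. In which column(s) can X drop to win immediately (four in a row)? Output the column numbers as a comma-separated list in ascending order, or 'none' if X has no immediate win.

col 0: drop X → no win
col 1: drop X → no win
col 2: drop X → no win
col 3: drop X → WIN!
col 4: drop X → no win
col 5: drop X → no win
col 6: drop X → no win

Answer: 3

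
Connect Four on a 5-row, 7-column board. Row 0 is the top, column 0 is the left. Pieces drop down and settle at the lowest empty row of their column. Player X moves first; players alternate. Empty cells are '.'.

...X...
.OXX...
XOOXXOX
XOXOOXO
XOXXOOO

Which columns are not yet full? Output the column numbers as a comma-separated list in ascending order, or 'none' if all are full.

col 0: top cell = '.' → open
col 1: top cell = '.' → open
col 2: top cell = '.' → open
col 3: top cell = 'X' → FULL
col 4: top cell = '.' → open
col 5: top cell = '.' → open
col 6: top cell = '.' → open

Answer: 0,1,2,4,5,6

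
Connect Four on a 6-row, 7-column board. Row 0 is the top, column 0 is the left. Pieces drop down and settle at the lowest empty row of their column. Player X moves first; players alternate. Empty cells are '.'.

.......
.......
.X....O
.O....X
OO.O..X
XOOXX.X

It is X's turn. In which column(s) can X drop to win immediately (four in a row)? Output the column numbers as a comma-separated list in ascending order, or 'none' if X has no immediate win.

col 0: drop X → no win
col 1: drop X → no win
col 2: drop X → no win
col 3: drop X → no win
col 4: drop X → no win
col 5: drop X → WIN!
col 6: drop X → no win

Answer: 5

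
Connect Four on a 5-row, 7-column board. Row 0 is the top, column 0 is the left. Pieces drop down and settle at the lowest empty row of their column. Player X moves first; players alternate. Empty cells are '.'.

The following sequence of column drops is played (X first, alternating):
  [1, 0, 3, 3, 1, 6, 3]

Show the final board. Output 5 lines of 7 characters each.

Move 1: X drops in col 1, lands at row 4
Move 2: O drops in col 0, lands at row 4
Move 3: X drops in col 3, lands at row 4
Move 4: O drops in col 3, lands at row 3
Move 5: X drops in col 1, lands at row 3
Move 6: O drops in col 6, lands at row 4
Move 7: X drops in col 3, lands at row 2

Answer: .......
.......
...X...
.X.O...
OX.X..O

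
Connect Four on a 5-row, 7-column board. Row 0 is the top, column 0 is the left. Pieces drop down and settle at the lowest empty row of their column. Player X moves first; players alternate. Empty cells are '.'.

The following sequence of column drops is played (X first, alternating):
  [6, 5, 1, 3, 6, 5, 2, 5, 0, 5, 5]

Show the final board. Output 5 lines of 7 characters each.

Move 1: X drops in col 6, lands at row 4
Move 2: O drops in col 5, lands at row 4
Move 3: X drops in col 1, lands at row 4
Move 4: O drops in col 3, lands at row 4
Move 5: X drops in col 6, lands at row 3
Move 6: O drops in col 5, lands at row 3
Move 7: X drops in col 2, lands at row 4
Move 8: O drops in col 5, lands at row 2
Move 9: X drops in col 0, lands at row 4
Move 10: O drops in col 5, lands at row 1
Move 11: X drops in col 5, lands at row 0

Answer: .....X.
.....O.
.....O.
.....OX
XXXO.OX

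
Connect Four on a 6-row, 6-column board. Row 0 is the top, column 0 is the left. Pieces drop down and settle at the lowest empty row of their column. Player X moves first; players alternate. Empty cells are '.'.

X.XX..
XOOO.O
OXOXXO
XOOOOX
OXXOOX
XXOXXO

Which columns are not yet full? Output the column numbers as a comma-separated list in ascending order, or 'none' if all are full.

col 0: top cell = 'X' → FULL
col 1: top cell = '.' → open
col 2: top cell = 'X' → FULL
col 3: top cell = 'X' → FULL
col 4: top cell = '.' → open
col 5: top cell = '.' → open

Answer: 1,4,5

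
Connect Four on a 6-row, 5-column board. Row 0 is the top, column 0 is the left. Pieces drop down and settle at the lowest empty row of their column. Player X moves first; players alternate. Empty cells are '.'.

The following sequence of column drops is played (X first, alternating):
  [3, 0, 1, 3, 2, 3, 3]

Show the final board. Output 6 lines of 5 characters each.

Answer: .....
.....
...X.
...O.
...O.
OXXX.

Derivation:
Move 1: X drops in col 3, lands at row 5
Move 2: O drops in col 0, lands at row 5
Move 3: X drops in col 1, lands at row 5
Move 4: O drops in col 3, lands at row 4
Move 5: X drops in col 2, lands at row 5
Move 6: O drops in col 3, lands at row 3
Move 7: X drops in col 3, lands at row 2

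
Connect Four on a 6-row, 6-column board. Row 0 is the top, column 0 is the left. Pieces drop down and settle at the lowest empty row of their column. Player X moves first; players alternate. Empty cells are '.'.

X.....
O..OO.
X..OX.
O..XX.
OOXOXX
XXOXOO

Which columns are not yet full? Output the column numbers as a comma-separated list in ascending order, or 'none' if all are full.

Answer: 1,2,3,4,5

Derivation:
col 0: top cell = 'X' → FULL
col 1: top cell = '.' → open
col 2: top cell = '.' → open
col 3: top cell = '.' → open
col 4: top cell = '.' → open
col 5: top cell = '.' → open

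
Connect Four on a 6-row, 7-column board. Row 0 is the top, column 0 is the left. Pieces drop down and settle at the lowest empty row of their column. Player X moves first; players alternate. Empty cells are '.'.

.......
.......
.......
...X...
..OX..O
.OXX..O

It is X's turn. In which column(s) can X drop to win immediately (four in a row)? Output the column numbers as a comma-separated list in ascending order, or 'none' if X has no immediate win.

Answer: 3

Derivation:
col 0: drop X → no win
col 1: drop X → no win
col 2: drop X → no win
col 3: drop X → WIN!
col 4: drop X → no win
col 5: drop X → no win
col 6: drop X → no win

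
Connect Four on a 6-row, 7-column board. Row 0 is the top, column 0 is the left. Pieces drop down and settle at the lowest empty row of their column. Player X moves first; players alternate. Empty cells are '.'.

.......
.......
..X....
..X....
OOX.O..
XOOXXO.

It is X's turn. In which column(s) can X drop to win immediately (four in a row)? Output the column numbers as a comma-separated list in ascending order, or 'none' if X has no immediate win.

col 0: drop X → no win
col 1: drop X → no win
col 2: drop X → WIN!
col 3: drop X → no win
col 4: drop X → no win
col 5: drop X → no win
col 6: drop X → no win

Answer: 2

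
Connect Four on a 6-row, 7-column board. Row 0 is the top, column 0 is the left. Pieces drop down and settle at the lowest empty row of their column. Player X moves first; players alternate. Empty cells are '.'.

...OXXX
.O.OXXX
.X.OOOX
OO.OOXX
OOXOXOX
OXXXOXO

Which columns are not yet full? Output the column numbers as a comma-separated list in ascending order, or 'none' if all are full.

Answer: 0,1,2

Derivation:
col 0: top cell = '.' → open
col 1: top cell = '.' → open
col 2: top cell = '.' → open
col 3: top cell = 'O' → FULL
col 4: top cell = 'X' → FULL
col 5: top cell = 'X' → FULL
col 6: top cell = 'X' → FULL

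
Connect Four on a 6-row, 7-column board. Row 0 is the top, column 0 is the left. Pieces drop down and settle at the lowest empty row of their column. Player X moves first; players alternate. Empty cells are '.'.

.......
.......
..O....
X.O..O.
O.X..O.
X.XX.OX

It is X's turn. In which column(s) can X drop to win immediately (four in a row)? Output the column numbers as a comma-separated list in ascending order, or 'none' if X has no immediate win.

Answer: 1

Derivation:
col 0: drop X → no win
col 1: drop X → WIN!
col 2: drop X → no win
col 3: drop X → no win
col 4: drop X → no win
col 5: drop X → no win
col 6: drop X → no win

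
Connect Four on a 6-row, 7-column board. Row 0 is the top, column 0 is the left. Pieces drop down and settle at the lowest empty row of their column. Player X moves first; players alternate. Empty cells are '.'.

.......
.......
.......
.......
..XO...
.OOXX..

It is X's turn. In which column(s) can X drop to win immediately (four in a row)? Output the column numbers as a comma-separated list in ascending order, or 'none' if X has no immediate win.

Answer: none

Derivation:
col 0: drop X → no win
col 1: drop X → no win
col 2: drop X → no win
col 3: drop X → no win
col 4: drop X → no win
col 5: drop X → no win
col 6: drop X → no win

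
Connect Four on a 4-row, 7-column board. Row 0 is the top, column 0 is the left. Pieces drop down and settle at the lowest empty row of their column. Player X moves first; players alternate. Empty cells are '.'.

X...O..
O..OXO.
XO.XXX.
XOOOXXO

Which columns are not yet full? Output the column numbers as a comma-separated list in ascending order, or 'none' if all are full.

Answer: 1,2,3,5,6

Derivation:
col 0: top cell = 'X' → FULL
col 1: top cell = '.' → open
col 2: top cell = '.' → open
col 3: top cell = '.' → open
col 4: top cell = 'O' → FULL
col 5: top cell = '.' → open
col 6: top cell = '.' → open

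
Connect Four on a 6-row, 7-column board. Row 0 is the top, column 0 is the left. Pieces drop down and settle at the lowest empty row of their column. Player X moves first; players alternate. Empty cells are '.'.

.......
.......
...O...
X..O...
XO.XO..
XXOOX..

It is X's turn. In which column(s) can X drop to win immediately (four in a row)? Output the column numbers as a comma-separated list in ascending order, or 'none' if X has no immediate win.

Answer: 0

Derivation:
col 0: drop X → WIN!
col 1: drop X → no win
col 2: drop X → no win
col 3: drop X → no win
col 4: drop X → no win
col 5: drop X → no win
col 6: drop X → no win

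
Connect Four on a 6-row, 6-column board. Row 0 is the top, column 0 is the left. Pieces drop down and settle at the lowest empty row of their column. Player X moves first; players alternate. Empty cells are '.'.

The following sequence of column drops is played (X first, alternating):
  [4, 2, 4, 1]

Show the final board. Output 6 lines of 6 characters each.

Move 1: X drops in col 4, lands at row 5
Move 2: O drops in col 2, lands at row 5
Move 3: X drops in col 4, lands at row 4
Move 4: O drops in col 1, lands at row 5

Answer: ......
......
......
......
....X.
.OO.X.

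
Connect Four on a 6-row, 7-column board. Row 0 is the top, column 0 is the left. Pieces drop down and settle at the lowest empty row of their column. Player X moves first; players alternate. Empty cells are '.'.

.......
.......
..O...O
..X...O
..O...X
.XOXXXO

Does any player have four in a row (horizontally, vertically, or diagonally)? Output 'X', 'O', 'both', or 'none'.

none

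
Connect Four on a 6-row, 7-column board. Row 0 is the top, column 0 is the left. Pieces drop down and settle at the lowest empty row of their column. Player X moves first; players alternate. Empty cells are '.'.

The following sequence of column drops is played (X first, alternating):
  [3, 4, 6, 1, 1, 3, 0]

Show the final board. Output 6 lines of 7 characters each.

Answer: .......
.......
.......
.......
.X.O...
XO.XO.X

Derivation:
Move 1: X drops in col 3, lands at row 5
Move 2: O drops in col 4, lands at row 5
Move 3: X drops in col 6, lands at row 5
Move 4: O drops in col 1, lands at row 5
Move 5: X drops in col 1, lands at row 4
Move 6: O drops in col 3, lands at row 4
Move 7: X drops in col 0, lands at row 5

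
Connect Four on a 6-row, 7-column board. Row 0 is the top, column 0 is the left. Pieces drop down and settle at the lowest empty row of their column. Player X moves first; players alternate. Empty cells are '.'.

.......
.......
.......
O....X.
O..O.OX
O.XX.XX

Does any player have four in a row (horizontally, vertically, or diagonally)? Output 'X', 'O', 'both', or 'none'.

none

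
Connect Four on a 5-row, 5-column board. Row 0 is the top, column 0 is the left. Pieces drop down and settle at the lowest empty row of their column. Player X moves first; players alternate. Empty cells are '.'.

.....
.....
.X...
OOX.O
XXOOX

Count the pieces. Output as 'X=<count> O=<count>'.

X=5 O=5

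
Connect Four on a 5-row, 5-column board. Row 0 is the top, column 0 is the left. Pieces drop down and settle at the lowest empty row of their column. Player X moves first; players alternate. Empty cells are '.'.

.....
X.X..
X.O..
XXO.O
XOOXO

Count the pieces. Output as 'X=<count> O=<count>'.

X=7 O=6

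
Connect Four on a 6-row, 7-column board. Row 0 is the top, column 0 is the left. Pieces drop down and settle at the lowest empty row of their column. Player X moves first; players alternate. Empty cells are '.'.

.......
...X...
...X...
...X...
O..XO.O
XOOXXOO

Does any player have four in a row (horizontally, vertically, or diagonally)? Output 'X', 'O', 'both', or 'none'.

X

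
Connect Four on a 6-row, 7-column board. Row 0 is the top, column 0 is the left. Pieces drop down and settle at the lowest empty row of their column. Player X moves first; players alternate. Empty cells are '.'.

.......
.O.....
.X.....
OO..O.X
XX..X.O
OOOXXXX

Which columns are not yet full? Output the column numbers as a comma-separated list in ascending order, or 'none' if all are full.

Answer: 0,1,2,3,4,5,6

Derivation:
col 0: top cell = '.' → open
col 1: top cell = '.' → open
col 2: top cell = '.' → open
col 3: top cell = '.' → open
col 4: top cell = '.' → open
col 5: top cell = '.' → open
col 6: top cell = '.' → open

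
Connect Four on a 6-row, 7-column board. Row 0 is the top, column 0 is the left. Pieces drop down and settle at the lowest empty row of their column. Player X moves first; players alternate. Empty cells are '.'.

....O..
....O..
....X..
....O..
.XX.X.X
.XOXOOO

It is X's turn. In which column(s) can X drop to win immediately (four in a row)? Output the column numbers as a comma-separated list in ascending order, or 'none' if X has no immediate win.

Answer: 3

Derivation:
col 0: drop X → no win
col 1: drop X → no win
col 2: drop X → no win
col 3: drop X → WIN!
col 5: drop X → no win
col 6: drop X → no win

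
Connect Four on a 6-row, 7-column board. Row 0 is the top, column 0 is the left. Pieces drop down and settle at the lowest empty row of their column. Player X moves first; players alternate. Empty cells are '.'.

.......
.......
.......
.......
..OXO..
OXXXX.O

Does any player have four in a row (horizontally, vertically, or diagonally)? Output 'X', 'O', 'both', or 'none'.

X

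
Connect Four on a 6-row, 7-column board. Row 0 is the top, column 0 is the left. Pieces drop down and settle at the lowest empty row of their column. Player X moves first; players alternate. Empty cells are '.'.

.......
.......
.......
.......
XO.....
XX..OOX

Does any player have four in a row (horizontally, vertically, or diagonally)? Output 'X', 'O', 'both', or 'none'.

none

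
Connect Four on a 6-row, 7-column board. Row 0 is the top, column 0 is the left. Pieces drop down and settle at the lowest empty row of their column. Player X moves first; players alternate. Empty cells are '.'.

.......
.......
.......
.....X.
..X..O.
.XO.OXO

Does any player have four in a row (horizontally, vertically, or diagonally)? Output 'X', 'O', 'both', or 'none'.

none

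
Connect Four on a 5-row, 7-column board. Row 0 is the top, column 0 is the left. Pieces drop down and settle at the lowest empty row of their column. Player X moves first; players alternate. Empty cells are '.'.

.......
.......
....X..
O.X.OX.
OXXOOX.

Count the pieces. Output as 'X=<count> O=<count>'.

X=6 O=5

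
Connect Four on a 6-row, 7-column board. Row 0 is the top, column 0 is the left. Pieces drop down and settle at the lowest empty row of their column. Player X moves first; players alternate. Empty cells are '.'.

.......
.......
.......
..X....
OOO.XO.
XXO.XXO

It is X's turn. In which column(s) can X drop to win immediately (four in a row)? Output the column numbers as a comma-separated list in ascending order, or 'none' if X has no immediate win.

Answer: none

Derivation:
col 0: drop X → no win
col 1: drop X → no win
col 2: drop X → no win
col 3: drop X → no win
col 4: drop X → no win
col 5: drop X → no win
col 6: drop X → no win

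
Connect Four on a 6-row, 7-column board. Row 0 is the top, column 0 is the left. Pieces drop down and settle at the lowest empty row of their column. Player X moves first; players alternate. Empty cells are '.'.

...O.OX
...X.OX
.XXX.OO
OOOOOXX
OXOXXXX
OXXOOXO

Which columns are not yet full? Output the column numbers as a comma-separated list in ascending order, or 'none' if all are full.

Answer: 0,1,2,4

Derivation:
col 0: top cell = '.' → open
col 1: top cell = '.' → open
col 2: top cell = '.' → open
col 3: top cell = 'O' → FULL
col 4: top cell = '.' → open
col 5: top cell = 'O' → FULL
col 6: top cell = 'X' → FULL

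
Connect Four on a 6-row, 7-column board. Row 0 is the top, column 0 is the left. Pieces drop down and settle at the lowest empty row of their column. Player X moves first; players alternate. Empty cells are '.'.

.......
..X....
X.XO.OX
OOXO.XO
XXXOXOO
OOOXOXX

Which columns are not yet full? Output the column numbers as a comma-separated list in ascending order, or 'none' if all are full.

col 0: top cell = '.' → open
col 1: top cell = '.' → open
col 2: top cell = '.' → open
col 3: top cell = '.' → open
col 4: top cell = '.' → open
col 5: top cell = '.' → open
col 6: top cell = '.' → open

Answer: 0,1,2,3,4,5,6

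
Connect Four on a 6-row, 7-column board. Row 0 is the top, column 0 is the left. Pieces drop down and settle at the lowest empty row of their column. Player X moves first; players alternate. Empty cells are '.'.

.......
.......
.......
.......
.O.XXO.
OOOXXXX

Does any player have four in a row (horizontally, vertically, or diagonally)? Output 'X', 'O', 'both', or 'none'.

X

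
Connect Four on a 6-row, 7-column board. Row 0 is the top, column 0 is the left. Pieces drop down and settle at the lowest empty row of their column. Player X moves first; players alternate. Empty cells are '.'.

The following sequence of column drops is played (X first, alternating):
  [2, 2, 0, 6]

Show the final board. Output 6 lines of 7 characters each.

Answer: .......
.......
.......
.......
..O....
X.X...O

Derivation:
Move 1: X drops in col 2, lands at row 5
Move 2: O drops in col 2, lands at row 4
Move 3: X drops in col 0, lands at row 5
Move 4: O drops in col 6, lands at row 5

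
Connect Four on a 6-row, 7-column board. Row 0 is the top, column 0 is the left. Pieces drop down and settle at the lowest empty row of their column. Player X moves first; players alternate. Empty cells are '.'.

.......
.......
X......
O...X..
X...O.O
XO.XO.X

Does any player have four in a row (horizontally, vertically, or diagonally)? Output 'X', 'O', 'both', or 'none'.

none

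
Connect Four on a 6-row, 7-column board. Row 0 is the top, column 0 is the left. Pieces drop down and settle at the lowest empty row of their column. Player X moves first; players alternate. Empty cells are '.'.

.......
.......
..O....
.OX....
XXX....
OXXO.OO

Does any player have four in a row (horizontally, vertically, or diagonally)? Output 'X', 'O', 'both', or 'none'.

none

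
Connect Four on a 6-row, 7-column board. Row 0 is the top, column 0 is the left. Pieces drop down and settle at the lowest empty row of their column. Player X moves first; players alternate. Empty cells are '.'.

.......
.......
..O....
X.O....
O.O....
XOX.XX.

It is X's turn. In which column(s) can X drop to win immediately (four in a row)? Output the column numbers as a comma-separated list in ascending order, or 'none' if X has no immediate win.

Answer: 3

Derivation:
col 0: drop X → no win
col 1: drop X → no win
col 2: drop X → no win
col 3: drop X → WIN!
col 4: drop X → no win
col 5: drop X → no win
col 6: drop X → no win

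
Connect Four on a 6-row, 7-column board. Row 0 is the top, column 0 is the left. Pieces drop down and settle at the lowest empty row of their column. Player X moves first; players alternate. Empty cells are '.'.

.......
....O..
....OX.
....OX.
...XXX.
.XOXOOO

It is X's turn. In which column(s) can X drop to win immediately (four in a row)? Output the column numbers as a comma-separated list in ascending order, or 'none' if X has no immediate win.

col 0: drop X → no win
col 1: drop X → no win
col 2: drop X → WIN!
col 3: drop X → no win
col 4: drop X → no win
col 5: drop X → WIN!
col 6: drop X → WIN!

Answer: 2,5,6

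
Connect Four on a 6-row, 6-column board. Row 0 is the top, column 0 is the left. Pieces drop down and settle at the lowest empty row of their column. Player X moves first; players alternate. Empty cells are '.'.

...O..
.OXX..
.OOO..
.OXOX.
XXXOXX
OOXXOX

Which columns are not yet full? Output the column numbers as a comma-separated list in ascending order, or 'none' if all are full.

col 0: top cell = '.' → open
col 1: top cell = '.' → open
col 2: top cell = '.' → open
col 3: top cell = 'O' → FULL
col 4: top cell = '.' → open
col 5: top cell = '.' → open

Answer: 0,1,2,4,5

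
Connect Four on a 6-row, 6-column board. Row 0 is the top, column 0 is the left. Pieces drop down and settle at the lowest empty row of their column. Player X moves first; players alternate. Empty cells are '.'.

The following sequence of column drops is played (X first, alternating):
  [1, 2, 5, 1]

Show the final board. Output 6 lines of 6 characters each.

Answer: ......
......
......
......
.O....
.XO..X

Derivation:
Move 1: X drops in col 1, lands at row 5
Move 2: O drops in col 2, lands at row 5
Move 3: X drops in col 5, lands at row 5
Move 4: O drops in col 1, lands at row 4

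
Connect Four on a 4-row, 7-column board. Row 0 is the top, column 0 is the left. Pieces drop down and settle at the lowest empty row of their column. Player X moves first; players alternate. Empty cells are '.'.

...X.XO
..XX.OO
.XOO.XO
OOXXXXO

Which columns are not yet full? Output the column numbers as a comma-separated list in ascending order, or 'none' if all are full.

col 0: top cell = '.' → open
col 1: top cell = '.' → open
col 2: top cell = '.' → open
col 3: top cell = 'X' → FULL
col 4: top cell = '.' → open
col 5: top cell = 'X' → FULL
col 6: top cell = 'O' → FULL

Answer: 0,1,2,4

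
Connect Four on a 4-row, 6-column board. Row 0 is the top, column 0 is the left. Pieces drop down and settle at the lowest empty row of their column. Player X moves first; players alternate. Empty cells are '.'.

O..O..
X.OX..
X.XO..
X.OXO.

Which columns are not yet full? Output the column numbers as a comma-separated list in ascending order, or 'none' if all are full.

col 0: top cell = 'O' → FULL
col 1: top cell = '.' → open
col 2: top cell = '.' → open
col 3: top cell = 'O' → FULL
col 4: top cell = '.' → open
col 5: top cell = '.' → open

Answer: 1,2,4,5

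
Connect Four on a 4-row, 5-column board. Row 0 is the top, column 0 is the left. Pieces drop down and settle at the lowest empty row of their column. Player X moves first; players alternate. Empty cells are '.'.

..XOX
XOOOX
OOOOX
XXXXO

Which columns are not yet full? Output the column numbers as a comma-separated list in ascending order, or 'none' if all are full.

col 0: top cell = '.' → open
col 1: top cell = '.' → open
col 2: top cell = 'X' → FULL
col 3: top cell = 'O' → FULL
col 4: top cell = 'X' → FULL

Answer: 0,1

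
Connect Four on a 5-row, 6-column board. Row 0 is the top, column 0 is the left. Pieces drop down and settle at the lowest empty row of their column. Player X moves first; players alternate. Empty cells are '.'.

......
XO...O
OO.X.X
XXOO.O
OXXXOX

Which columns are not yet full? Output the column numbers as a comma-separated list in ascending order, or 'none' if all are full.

Answer: 0,1,2,3,4,5

Derivation:
col 0: top cell = '.' → open
col 1: top cell = '.' → open
col 2: top cell = '.' → open
col 3: top cell = '.' → open
col 4: top cell = '.' → open
col 5: top cell = '.' → open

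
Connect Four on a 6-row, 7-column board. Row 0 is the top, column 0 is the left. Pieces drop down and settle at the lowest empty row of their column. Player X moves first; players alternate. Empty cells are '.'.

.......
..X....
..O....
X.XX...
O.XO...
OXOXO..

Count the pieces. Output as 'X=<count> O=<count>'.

X=7 O=6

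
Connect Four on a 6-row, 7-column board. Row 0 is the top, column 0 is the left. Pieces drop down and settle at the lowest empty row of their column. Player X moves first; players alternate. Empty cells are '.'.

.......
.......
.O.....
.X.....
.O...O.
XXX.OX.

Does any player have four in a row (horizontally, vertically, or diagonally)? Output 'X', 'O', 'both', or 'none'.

none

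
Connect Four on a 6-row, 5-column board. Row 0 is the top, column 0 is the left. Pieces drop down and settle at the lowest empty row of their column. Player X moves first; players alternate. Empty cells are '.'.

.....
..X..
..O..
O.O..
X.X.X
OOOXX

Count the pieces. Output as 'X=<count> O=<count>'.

X=6 O=6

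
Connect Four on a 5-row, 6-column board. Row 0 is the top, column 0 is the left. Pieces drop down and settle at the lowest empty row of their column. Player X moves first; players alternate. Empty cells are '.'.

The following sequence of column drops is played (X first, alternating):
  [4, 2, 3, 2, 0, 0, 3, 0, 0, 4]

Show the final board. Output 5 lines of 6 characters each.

Answer: ......
X.....
O.....
O.OXO.
X.OXX.

Derivation:
Move 1: X drops in col 4, lands at row 4
Move 2: O drops in col 2, lands at row 4
Move 3: X drops in col 3, lands at row 4
Move 4: O drops in col 2, lands at row 3
Move 5: X drops in col 0, lands at row 4
Move 6: O drops in col 0, lands at row 3
Move 7: X drops in col 3, lands at row 3
Move 8: O drops in col 0, lands at row 2
Move 9: X drops in col 0, lands at row 1
Move 10: O drops in col 4, lands at row 3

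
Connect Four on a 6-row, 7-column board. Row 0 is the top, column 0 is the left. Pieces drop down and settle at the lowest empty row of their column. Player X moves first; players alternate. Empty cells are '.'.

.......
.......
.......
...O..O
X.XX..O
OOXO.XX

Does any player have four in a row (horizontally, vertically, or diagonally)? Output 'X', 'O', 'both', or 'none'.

none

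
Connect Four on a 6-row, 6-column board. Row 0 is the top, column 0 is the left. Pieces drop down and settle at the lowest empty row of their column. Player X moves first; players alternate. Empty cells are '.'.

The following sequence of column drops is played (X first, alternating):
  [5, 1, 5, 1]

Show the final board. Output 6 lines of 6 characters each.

Move 1: X drops in col 5, lands at row 5
Move 2: O drops in col 1, lands at row 5
Move 3: X drops in col 5, lands at row 4
Move 4: O drops in col 1, lands at row 4

Answer: ......
......
......
......
.O...X
.O...X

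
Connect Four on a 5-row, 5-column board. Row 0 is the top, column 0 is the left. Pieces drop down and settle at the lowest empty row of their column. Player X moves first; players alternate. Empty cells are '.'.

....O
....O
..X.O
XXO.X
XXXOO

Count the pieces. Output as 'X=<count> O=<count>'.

X=7 O=6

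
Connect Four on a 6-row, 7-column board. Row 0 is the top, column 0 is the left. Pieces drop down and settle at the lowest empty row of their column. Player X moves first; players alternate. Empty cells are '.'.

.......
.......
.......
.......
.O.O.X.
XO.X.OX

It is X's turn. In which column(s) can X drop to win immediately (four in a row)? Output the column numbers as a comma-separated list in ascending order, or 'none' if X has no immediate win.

col 0: drop X → no win
col 1: drop X → no win
col 2: drop X → no win
col 3: drop X → no win
col 4: drop X → no win
col 5: drop X → no win
col 6: drop X → no win

Answer: none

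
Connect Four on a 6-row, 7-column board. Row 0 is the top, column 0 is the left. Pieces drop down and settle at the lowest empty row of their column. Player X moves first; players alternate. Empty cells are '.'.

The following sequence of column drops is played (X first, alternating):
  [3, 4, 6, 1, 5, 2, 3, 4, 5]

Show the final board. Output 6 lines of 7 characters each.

Move 1: X drops in col 3, lands at row 5
Move 2: O drops in col 4, lands at row 5
Move 3: X drops in col 6, lands at row 5
Move 4: O drops in col 1, lands at row 5
Move 5: X drops in col 5, lands at row 5
Move 6: O drops in col 2, lands at row 5
Move 7: X drops in col 3, lands at row 4
Move 8: O drops in col 4, lands at row 4
Move 9: X drops in col 5, lands at row 4

Answer: .......
.......
.......
.......
...XOX.
.OOXOXX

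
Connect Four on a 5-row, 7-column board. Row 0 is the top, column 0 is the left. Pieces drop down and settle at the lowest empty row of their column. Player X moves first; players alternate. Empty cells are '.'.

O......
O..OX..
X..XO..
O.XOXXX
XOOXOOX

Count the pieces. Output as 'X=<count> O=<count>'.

X=10 O=10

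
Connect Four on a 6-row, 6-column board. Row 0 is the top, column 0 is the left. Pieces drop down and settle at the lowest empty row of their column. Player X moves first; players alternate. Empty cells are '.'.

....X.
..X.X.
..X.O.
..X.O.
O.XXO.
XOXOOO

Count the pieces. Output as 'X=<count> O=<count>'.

X=9 O=8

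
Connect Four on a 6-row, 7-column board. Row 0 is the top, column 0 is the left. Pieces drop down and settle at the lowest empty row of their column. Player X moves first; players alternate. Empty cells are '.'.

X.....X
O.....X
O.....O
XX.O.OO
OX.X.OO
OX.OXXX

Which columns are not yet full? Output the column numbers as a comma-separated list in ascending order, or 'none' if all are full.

col 0: top cell = 'X' → FULL
col 1: top cell = '.' → open
col 2: top cell = '.' → open
col 3: top cell = '.' → open
col 4: top cell = '.' → open
col 5: top cell = '.' → open
col 6: top cell = 'X' → FULL

Answer: 1,2,3,4,5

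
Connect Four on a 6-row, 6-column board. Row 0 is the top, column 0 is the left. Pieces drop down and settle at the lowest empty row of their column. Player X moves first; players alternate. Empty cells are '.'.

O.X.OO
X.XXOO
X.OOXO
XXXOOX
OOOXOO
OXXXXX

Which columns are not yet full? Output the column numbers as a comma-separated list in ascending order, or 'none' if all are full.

col 0: top cell = 'O' → FULL
col 1: top cell = '.' → open
col 2: top cell = 'X' → FULL
col 3: top cell = '.' → open
col 4: top cell = 'O' → FULL
col 5: top cell = 'O' → FULL

Answer: 1,3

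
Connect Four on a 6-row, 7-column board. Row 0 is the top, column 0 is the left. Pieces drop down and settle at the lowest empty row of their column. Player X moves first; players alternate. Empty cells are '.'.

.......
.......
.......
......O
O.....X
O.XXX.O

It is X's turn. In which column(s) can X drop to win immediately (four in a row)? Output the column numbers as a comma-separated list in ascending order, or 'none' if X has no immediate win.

col 0: drop X → no win
col 1: drop X → WIN!
col 2: drop X → no win
col 3: drop X → no win
col 4: drop X → no win
col 5: drop X → WIN!
col 6: drop X → no win

Answer: 1,5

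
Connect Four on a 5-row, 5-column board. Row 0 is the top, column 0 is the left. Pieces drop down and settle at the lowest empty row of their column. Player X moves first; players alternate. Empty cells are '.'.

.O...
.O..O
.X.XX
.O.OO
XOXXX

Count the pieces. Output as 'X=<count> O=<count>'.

X=7 O=7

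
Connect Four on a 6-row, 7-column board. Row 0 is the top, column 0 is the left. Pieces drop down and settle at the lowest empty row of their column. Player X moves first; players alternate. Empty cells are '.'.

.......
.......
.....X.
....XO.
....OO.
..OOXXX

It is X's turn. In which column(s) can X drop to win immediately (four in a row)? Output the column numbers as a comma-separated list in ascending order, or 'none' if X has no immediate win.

col 0: drop X → no win
col 1: drop X → no win
col 2: drop X → no win
col 3: drop X → no win
col 4: drop X → no win
col 5: drop X → no win
col 6: drop X → no win

Answer: none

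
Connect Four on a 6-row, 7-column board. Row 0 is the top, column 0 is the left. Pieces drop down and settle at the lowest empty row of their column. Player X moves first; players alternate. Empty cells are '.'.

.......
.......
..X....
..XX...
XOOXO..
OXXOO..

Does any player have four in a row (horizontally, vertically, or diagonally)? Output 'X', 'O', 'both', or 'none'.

none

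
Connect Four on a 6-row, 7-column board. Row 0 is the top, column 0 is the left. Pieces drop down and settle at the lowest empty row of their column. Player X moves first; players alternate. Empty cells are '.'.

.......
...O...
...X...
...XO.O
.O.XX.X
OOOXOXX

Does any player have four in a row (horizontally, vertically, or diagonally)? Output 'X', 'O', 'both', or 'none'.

X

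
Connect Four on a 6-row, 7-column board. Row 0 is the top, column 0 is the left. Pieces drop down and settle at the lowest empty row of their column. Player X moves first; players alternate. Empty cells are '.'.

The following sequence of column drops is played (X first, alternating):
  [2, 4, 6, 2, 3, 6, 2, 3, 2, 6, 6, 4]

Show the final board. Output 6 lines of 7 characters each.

Answer: .......
.......
..X...X
..X...O
..OOO.O
..XXO.X

Derivation:
Move 1: X drops in col 2, lands at row 5
Move 2: O drops in col 4, lands at row 5
Move 3: X drops in col 6, lands at row 5
Move 4: O drops in col 2, lands at row 4
Move 5: X drops in col 3, lands at row 5
Move 6: O drops in col 6, lands at row 4
Move 7: X drops in col 2, lands at row 3
Move 8: O drops in col 3, lands at row 4
Move 9: X drops in col 2, lands at row 2
Move 10: O drops in col 6, lands at row 3
Move 11: X drops in col 6, lands at row 2
Move 12: O drops in col 4, lands at row 4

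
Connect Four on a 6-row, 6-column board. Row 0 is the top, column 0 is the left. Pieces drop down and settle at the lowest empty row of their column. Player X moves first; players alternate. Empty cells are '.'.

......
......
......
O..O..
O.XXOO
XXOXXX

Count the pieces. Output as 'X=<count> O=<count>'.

X=7 O=6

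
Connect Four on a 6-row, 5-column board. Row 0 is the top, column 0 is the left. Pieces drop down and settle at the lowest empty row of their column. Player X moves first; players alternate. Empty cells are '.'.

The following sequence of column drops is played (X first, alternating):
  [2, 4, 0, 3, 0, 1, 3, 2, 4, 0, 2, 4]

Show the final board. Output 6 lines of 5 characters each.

Move 1: X drops in col 2, lands at row 5
Move 2: O drops in col 4, lands at row 5
Move 3: X drops in col 0, lands at row 5
Move 4: O drops in col 3, lands at row 5
Move 5: X drops in col 0, lands at row 4
Move 6: O drops in col 1, lands at row 5
Move 7: X drops in col 3, lands at row 4
Move 8: O drops in col 2, lands at row 4
Move 9: X drops in col 4, lands at row 4
Move 10: O drops in col 0, lands at row 3
Move 11: X drops in col 2, lands at row 3
Move 12: O drops in col 4, lands at row 3

Answer: .....
.....
.....
O.X.O
X.OXX
XOXOO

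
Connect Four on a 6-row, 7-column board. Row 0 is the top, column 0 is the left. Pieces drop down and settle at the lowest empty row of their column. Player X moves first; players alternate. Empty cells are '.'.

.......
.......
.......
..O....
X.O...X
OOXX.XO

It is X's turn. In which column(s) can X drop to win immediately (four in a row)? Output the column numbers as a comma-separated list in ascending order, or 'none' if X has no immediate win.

col 0: drop X → no win
col 1: drop X → no win
col 2: drop X → no win
col 3: drop X → no win
col 4: drop X → WIN!
col 5: drop X → no win
col 6: drop X → no win

Answer: 4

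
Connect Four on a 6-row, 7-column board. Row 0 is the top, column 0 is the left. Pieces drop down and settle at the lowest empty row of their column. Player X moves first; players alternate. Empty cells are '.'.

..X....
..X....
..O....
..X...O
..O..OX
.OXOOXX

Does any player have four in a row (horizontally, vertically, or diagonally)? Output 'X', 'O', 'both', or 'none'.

none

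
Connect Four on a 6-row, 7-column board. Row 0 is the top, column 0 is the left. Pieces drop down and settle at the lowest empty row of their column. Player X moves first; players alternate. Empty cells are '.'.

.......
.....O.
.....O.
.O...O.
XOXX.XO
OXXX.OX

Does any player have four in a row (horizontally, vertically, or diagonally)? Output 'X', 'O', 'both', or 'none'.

none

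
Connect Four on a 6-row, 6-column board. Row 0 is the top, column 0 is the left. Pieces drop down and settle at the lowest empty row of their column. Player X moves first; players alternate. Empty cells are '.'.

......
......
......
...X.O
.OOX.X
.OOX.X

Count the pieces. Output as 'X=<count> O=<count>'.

X=5 O=5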